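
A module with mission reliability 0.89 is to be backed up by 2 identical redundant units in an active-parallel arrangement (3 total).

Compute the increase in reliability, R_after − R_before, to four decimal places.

0.1087

R_before = 0.89
R_after = 1 − (1 − 0.89)^3 = 0.9987
ΔR = 0.9987 − 0.89 = 0.1087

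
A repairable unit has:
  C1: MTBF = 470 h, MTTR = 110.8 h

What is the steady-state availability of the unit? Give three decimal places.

0.809

A(C1) = MTBF/(MTBF+MTTR) = 470/(470+110.8) = 0.809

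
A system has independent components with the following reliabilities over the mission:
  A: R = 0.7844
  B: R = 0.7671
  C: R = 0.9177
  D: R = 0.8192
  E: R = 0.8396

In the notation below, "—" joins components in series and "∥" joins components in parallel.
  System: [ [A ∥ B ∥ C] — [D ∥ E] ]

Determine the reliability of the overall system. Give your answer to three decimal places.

0.967

Parallel (A, B, and C): 1 − (1 − 0.78440)(1 − 0.76710)(1 − 0.91770) = 0.99587
Parallel (D and E): 1 − (1 − 0.81920)(1 − 0.83960) = 0.97100
Series ([0.99587] and [0.97100]): 0.99587 × 0.97100 = 0.967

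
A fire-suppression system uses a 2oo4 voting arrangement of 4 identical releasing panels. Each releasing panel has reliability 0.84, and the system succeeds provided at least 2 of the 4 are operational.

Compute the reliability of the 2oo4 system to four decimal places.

R = Σ_{i=2}^{4} C(4,i) p^i (1−p)^{4−i} with p = 0.84
C(4,2)·0.84^2·0.16^2 = 0.108380
C(4,3)·0.84^3·0.16^1 = 0.379331
C(4,4)·0.84^4·0.16^0 = 0.497871
Sum = 0.9856

0.9856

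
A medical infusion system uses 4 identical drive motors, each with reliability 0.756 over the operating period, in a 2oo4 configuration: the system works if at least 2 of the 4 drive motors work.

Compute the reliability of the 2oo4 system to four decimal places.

R = Σ_{i=2}^{4} C(4,i) p^i (1−p)^{4−i} with p = 0.756
C(4,2)·0.756^2·0.244^2 = 0.204162
C(4,3)·0.756^3·0.244^1 = 0.421711
C(4,4)·0.756^4·0.244^0 = 0.326653
Sum = 0.9525

0.9525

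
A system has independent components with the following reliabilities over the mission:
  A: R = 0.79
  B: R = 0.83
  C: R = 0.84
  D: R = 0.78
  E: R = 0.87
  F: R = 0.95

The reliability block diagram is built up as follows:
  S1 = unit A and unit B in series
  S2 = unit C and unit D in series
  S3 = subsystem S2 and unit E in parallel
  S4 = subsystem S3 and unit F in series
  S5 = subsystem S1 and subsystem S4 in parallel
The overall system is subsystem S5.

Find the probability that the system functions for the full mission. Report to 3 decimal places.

0.968

Series (A and B): 0.79000 × 0.83000 = 0.65570
Series (C and D): 0.84000 × 0.78000 = 0.65520
Parallel ([0.65520] and E): 1 − (1 − 0.65520)(1 − 0.87000) = 0.95518
Series ([0.95518] and F): 0.95518 × 0.95000 = 0.90742
Parallel ([0.65570] and [0.90742]): 1 − (1 − 0.65570)(1 − 0.90742) = 0.968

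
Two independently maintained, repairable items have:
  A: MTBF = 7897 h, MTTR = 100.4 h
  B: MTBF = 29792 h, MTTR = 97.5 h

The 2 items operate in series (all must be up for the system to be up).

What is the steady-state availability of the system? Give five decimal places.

A(A) = MTBF/(MTBF+MTTR) = 7897/(7897+100.4) = 0.987446
A(B) = MTBF/(MTBF+MTTR) = 29792/(29792+97.5) = 0.996738
Series availability: 0.987446 × 0.996738 = 0.98422

0.98422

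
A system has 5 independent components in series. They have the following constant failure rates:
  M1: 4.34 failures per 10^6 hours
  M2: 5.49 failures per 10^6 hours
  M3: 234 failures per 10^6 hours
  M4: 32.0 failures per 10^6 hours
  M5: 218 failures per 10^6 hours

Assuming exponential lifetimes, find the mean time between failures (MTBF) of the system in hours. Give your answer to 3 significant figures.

Series of exponential components: λ_sys = Σ λ_i
λ_sys = 0.00000434 + 0.00000549 + 0.000234 + 0.0000320 + 0.000218 = 4.9383e-04 /h
MTBF = 1 / λ_sys = 2020 h

2020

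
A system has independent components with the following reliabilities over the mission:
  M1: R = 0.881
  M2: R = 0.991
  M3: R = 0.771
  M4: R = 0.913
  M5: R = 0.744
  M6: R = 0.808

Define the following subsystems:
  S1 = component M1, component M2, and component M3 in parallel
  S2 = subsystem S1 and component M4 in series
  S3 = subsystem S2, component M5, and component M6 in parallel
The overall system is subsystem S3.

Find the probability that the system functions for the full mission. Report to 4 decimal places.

0.9957

Parallel (M1, M2, and M3): 1 − (1 − 0.881000)(1 − 0.991000)(1 − 0.771000) = 0.999755
Series ([0.999755] and M4): 0.999755 × 0.913000 = 0.912776
Parallel ([0.912776], M5, and M6): 1 − (1 − 0.912776)(1 − 0.744000)(1 − 0.808000) = 0.9957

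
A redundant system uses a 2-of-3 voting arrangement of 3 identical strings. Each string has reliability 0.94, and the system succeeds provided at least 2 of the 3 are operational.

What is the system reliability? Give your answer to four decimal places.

0.9896

R = Σ_{i=2}^{3} C(3,i) p^i (1−p)^{3−i} with p = 0.94
C(3,2)·0.94^2·0.06^1 = 0.159048
C(3,3)·0.94^3·0.06^0 = 0.830584
Sum = 0.9896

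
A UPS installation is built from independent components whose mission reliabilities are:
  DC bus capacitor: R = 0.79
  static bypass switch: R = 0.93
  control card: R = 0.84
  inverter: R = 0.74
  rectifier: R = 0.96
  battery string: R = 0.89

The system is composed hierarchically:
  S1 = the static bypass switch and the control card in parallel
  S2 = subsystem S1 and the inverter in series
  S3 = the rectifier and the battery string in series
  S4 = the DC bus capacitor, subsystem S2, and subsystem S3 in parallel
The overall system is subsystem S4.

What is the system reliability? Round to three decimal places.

Parallel (static bypass switch and control card): 1 − (1 − 0.93000)(1 − 0.84000) = 0.98880
Series ([0.98880] and inverter): 0.98880 × 0.74000 = 0.73171
Series (rectifier and battery string): 0.96000 × 0.89000 = 0.85440
Parallel (DC bus capacitor, [0.73171], and [0.85440]): 1 − (1 − 0.79000)(1 − 0.73171)(1 − 0.85440) = 0.992

0.992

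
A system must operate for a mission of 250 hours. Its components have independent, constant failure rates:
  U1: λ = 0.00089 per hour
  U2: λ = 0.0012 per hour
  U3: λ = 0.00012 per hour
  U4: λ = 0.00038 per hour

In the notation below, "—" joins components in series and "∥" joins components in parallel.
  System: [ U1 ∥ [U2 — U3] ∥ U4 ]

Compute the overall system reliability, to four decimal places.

0.9949

R(U1) = exp(−0.00089 × 250) = 0.800515
R(U2) = exp(−0.0012 × 250) = 0.740818
R(U3) = exp(−0.00012 × 250) = 0.970446
R(U4) = exp(−0.00038 × 250) = 0.909373
Series (U2 and U3): 0.740818 × 0.970446 = 0.718924
Parallel (U1, [0.718924], and U4): 1 − (1 − 0.800515)(1 − 0.718924)(1 − 0.909373) = 0.9949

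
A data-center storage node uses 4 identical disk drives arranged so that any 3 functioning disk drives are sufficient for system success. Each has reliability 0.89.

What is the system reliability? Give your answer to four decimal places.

0.9376

R = Σ_{i=3}^{4} C(4,i) p^i (1−p)^{4−i} with p = 0.89
C(4,3)·0.89^3·0.11^1 = 0.310186
C(4,4)·0.89^4·0.11^0 = 0.627422
Sum = 0.9376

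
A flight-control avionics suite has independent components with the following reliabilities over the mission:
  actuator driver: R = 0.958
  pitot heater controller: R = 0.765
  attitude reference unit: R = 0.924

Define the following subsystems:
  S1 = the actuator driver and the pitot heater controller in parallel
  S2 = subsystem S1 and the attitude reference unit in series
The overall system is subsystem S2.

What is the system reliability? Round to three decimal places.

0.915

Parallel (actuator driver and pitot heater controller): 1 − (1 − 0.95800)(1 − 0.76500) = 0.99013
Series ([0.99013] and attitude reference unit): 0.99013 × 0.92400 = 0.915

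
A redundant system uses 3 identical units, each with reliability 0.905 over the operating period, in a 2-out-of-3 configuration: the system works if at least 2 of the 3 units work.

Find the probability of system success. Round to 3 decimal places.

0.975

R = Σ_{i=2}^{3} C(3,i) p^i (1−p)^{3−i} with p = 0.905
C(3,2)·0.905^2·0.095^1 = 0.23342
C(3,3)·0.905^3·0.095^0 = 0.74122
Sum = 0.975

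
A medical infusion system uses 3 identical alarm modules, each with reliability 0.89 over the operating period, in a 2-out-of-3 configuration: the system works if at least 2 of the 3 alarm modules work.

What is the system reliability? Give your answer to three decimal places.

0.966

R = Σ_{i=2}^{3} C(3,i) p^i (1−p)^{3−i} with p = 0.89
C(3,2)·0.89^2·0.11^1 = 0.26139
C(3,3)·0.89^3·0.11^0 = 0.70497
Sum = 0.966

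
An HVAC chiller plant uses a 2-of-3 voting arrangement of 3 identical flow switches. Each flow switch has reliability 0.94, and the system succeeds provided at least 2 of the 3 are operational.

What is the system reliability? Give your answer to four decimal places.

0.9896

R = Σ_{i=2}^{3} C(3,i) p^i (1−p)^{3−i} with p = 0.94
C(3,2)·0.94^2·0.06^1 = 0.159048
C(3,3)·0.94^3·0.06^0 = 0.830584
Sum = 0.9896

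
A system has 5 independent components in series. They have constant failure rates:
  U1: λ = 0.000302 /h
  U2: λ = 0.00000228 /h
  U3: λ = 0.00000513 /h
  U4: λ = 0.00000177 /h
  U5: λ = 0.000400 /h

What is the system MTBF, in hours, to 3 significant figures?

1410

Series of exponential components: λ_sys = Σ λ_i
λ_sys = 0.000302 + 0.00000228 + 0.00000513 + 0.00000177 + 0.000400 = 7.1118e-04 /h
MTBF = 1 / λ_sys = 1410 h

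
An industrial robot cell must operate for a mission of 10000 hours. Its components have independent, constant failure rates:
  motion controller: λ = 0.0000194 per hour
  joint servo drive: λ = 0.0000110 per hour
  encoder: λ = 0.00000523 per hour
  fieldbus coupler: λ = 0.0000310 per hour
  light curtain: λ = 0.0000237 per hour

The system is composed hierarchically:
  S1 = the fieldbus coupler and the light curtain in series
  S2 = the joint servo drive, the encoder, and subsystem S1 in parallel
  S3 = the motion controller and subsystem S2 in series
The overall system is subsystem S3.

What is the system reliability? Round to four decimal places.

0.8218

R(motion controller) = exp(−0.0000194 × 10000) = 0.823658
R(joint servo drive) = exp(−0.0000110 × 10000) = 0.895834
R(encoder) = exp(−0.00000523 × 10000) = 0.949044
R(fieldbus coupler) = exp(−0.0000310 × 10000) = 0.733447
R(light curtain) = exp(−0.0000237 × 10000) = 0.788991
Series (fieldbus coupler and light curtain): 0.733447 × 0.788991 = 0.578683
Parallel (joint servo drive, encoder, and [0.578683]): 1 − (1 − 0.895834)(1 − 0.949044)(1 − 0.578683) = 0.997764
Series (motion controller and [0.997764]): 0.823658 × 0.997764 = 0.8218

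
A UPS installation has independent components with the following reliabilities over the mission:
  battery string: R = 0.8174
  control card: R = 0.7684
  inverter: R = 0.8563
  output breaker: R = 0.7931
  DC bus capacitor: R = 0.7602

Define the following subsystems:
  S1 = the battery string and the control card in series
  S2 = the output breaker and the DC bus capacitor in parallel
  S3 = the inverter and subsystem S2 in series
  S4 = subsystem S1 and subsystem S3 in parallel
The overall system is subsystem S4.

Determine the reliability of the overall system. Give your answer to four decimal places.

0.9308

Series (battery string and control card): 0.817400 × 0.768400 = 0.628090
Parallel (output breaker and DC bus capacitor): 1 − (1 − 0.793100)(1 − 0.760200) = 0.950385
Series (inverter and [0.950385]): 0.856300 × 0.950385 = 0.813815
Parallel ([0.628090] and [0.813815]): 1 − (1 − 0.628090)(1 − 0.813815) = 0.9308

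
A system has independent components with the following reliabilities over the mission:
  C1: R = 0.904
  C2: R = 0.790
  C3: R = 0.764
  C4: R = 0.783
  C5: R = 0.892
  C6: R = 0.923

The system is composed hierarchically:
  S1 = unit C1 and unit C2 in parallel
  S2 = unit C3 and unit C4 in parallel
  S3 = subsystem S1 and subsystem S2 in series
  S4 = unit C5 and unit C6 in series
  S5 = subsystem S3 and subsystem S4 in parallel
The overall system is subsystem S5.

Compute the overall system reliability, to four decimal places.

Parallel (C1 and C2): 1 − (1 − 0.904000)(1 − 0.790000) = 0.979840
Parallel (C3 and C4): 1 − (1 − 0.764000)(1 − 0.783000) = 0.948788
Series ([0.979840] and [0.948788]): 0.979840 × 0.948788 = 0.929660
Series (C5 and C6): 0.892000 × 0.923000 = 0.823316
Parallel ([0.929660] and [0.823316]): 1 − (1 − 0.929660)(1 − 0.823316) = 0.9876

0.9876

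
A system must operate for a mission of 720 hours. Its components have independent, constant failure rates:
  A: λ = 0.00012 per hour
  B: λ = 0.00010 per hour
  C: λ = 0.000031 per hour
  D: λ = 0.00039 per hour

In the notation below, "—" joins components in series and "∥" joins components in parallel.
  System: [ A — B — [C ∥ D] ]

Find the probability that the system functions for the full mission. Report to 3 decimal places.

R(A) = exp(−0.00012 × 720) = 0.91723
R(B) = exp(−0.00010 × 720) = 0.93053
R(C) = exp(−0.000031 × 720) = 0.97793
R(D) = exp(−0.00039 × 720) = 0.75518
Parallel (C and D): 1 − (1 − 0.97793)(1 − 0.75518) = 0.99460
Series (A, B, and [0.99460]): 0.91723 × 0.93053 × 0.99460 = 0.849

0.849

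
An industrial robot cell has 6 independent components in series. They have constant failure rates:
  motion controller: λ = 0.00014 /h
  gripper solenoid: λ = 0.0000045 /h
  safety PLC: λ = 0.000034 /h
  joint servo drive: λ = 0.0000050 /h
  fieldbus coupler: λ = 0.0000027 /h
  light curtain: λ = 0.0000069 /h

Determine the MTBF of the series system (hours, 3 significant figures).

Series of exponential components: λ_sys = Σ λ_i
λ_sys = 0.00014 + 0.0000045 + 0.000034 + 0.0000050 + 0.0000027 + 0.0000069 = 1.9310e-04 /h
MTBF = 1 / λ_sys = 5180 h

5180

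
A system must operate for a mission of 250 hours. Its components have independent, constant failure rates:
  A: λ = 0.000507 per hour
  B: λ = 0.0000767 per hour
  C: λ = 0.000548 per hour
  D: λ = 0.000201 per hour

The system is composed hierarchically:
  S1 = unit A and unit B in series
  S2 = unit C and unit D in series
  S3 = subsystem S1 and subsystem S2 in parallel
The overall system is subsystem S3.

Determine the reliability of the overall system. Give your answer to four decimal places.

R(A) = exp(−0.000507 × 250) = 0.880954
R(B) = exp(−0.0000767 × 250) = 0.981008
R(C) = exp(−0.000548 × 250) = 0.871970
R(D) = exp(−0.000201 × 250) = 0.950992
Series (A and B): 0.880954 × 0.981008 = 0.864223
Series (C and D): 0.871970 × 0.950992 = 0.829236
Parallel ([0.864223] and [0.829236]): 1 − (1 − 0.864223)(1 − 0.829236) = 0.9768

0.9768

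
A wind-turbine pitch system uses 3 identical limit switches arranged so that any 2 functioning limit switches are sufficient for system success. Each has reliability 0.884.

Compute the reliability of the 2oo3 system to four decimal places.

R = Σ_{i=2}^{3} C(3,i) p^i (1−p)^{3−i} with p = 0.884
C(3,2)·0.884^2·0.116^1 = 0.271947
C(3,3)·0.884^3·0.116^0 = 0.690807
Sum = 0.9628

0.9628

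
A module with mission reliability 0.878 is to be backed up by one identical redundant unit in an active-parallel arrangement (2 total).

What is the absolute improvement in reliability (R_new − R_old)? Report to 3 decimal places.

R_before = 0.878
R_after = 1 − (1 − 0.878)^2 = 0.985
ΔR = 0.985 − 0.878 = 0.107

0.107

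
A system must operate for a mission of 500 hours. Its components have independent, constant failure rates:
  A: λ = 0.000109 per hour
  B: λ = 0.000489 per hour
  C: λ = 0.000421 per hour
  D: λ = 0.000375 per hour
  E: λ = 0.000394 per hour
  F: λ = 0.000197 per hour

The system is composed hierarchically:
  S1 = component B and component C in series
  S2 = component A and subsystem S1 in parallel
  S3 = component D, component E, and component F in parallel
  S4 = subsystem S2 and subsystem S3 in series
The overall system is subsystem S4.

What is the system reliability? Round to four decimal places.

0.9778

R(A) = exp(−0.000109 × 500) = 0.946959
R(B) = exp(−0.000489 × 500) = 0.783096
R(C) = exp(−0.000421 × 500) = 0.810179
R(D) = exp(−0.000375 × 500) = 0.829029
R(E) = exp(−0.000394 × 500) = 0.821191
R(F) = exp(−0.000197 × 500) = 0.906196
Series (B and C): 0.783096 × 0.810179 = 0.634448
Parallel (A and [0.634448]): 1 − (1 − 0.946959)(1 − 0.634448) = 0.980611
Parallel (D, E, and F): 1 − (1 − 0.829029)(1 − 0.821191)(1 − 0.906196) = 0.997132
Series ([0.980611] and [0.997132]): 0.980611 × 0.997132 = 0.9778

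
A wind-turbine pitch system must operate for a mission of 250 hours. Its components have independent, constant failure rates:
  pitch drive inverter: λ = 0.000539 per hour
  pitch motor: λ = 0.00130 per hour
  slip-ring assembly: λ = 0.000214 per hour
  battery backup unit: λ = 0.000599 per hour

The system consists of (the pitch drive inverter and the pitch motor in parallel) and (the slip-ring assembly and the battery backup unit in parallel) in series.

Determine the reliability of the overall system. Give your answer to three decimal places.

0.958

R(pitch drive inverter) = exp(−0.000539 × 250) = 0.87393
R(pitch motor) = exp(−0.00130 × 250) = 0.72253
R(slip-ring assembly) = exp(−0.000214 × 250) = 0.94791
R(battery backup unit) = exp(−0.000599 × 250) = 0.86092
Parallel (pitch drive inverter and pitch motor): 1 − (1 − 0.87393)(1 − 0.72253) = 0.96502
Parallel (slip-ring assembly and battery backup unit): 1 − (1 − 0.94791)(1 − 0.86092) = 0.99276
Series ([0.96502] and [0.99276]): 0.96502 × 0.99276 = 0.958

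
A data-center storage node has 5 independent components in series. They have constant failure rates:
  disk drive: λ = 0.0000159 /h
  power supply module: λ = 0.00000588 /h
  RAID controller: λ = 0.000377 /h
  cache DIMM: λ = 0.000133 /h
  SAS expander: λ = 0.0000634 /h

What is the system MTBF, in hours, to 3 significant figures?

Series of exponential components: λ_sys = Σ λ_i
λ_sys = 0.0000159 + 0.00000588 + 0.000377 + 0.000133 + 0.0000634 = 5.9518e-04 /h
MTBF = 1 / λ_sys = 1680 h

1680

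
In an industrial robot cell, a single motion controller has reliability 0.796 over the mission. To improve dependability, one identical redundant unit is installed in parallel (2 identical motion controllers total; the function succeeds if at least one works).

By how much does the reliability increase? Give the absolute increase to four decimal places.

0.1624

R_before = 0.796
R_after = 1 − (1 − 0.796)^2 = 0.9584
ΔR = 0.9584 − 0.796 = 0.1624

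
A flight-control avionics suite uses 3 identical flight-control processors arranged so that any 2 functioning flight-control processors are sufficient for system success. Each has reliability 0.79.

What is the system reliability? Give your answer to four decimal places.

0.8862

R = Σ_{i=2}^{3} C(3,i) p^i (1−p)^{3−i} with p = 0.79
C(3,2)·0.79^2·0.21^1 = 0.393183
C(3,3)·0.79^3·0.21^0 = 0.493039
Sum = 0.8862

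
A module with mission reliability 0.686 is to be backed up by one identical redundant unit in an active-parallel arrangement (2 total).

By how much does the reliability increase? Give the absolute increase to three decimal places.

R_before = 0.686
R_after = 1 − (1 − 0.686)^2 = 0.901
ΔR = 0.901 − 0.686 = 0.215

0.215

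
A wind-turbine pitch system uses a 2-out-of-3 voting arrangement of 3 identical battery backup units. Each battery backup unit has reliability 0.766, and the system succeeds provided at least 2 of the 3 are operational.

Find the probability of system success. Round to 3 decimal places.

R = Σ_{i=2}^{3} C(3,i) p^i (1−p)^{3−i} with p = 0.766
C(3,2)·0.766^2·0.234^1 = 0.41190
C(3,3)·0.766^3·0.234^0 = 0.44946
Sum = 0.861

0.861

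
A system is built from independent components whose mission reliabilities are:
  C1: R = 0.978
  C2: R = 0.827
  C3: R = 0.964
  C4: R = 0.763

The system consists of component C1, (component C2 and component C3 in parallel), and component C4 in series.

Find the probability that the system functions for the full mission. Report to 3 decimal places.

Parallel (C2 and C3): 1 − (1 − 0.82700)(1 − 0.96400) = 0.99377
Series (C1, [0.99377], and C4): 0.97800 × 0.99377 × 0.76300 = 0.742

0.742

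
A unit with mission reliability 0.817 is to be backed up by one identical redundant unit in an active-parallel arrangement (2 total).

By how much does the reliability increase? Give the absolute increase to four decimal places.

R_before = 0.817
R_after = 1 − (1 − 0.817)^2 = 0.9665
ΔR = 0.9665 − 0.817 = 0.1495

0.1495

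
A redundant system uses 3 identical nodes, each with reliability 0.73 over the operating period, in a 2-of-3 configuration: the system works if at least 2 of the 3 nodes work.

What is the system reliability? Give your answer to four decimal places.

R = Σ_{i=2}^{3} C(3,i) p^i (1−p)^{3−i} with p = 0.73
C(3,2)·0.73^2·0.27^1 = 0.431649
C(3,3)·0.73^3·0.27^0 = 0.389017
Sum = 0.8207

0.8207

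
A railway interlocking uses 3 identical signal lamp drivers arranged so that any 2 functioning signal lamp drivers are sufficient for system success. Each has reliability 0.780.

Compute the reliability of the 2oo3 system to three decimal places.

0.876

R = Σ_{i=2}^{3} C(3,i) p^i (1−p)^{3−i} with p = 0.780
C(3,2)·0.780^2·0.220^1 = 0.40154
C(3,3)·0.780^3·0.220^0 = 0.47455
Sum = 0.876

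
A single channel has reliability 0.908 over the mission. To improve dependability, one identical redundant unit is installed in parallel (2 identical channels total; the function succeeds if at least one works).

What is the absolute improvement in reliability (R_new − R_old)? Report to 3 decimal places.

R_before = 0.908
R_after = 1 − (1 − 0.908)^2 = 0.992
ΔR = 0.992 − 0.908 = 0.084

0.084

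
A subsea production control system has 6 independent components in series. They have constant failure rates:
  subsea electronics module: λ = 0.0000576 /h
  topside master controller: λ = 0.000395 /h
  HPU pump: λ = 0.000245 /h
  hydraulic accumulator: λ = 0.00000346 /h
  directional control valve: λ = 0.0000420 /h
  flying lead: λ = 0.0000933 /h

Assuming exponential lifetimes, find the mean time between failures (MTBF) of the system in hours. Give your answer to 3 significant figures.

Series of exponential components: λ_sys = Σ λ_i
λ_sys = 0.0000576 + 0.000395 + 0.000245 + 0.00000346 + 0.0000420 + 0.0000933 = 8.3636e-04 /h
MTBF = 1 / λ_sys = 1200 h

1200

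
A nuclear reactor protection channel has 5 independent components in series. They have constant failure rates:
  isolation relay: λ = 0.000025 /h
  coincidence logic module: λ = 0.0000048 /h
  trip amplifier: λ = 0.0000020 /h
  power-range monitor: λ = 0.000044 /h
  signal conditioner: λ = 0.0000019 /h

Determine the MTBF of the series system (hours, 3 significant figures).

Series of exponential components: λ_sys = Σ λ_i
λ_sys = 0.000025 + 0.0000048 + 0.0000020 + 0.000044 + 0.0000019 = 7.7700e-05 /h
MTBF = 1 / λ_sys = 12900 h

12900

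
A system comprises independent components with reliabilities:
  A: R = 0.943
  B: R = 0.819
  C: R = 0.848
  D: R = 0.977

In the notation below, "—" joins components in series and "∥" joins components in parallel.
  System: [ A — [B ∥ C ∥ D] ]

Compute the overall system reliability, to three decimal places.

Parallel (B, C, and D): 1 − (1 − 0.81900)(1 − 0.84800)(1 − 0.97700) = 0.99937
Series (A and [0.99937]): 0.94300 × 0.99937 = 0.942

0.942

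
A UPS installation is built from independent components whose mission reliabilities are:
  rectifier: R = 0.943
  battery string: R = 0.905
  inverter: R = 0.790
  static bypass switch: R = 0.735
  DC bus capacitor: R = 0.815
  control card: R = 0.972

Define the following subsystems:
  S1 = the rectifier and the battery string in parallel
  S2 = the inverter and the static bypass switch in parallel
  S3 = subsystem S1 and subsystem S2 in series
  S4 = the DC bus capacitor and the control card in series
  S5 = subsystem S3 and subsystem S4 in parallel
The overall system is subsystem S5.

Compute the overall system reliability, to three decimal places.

0.987

Parallel (rectifier and battery string): 1 − (1 − 0.94300)(1 − 0.90500) = 0.99459
Parallel (inverter and static bypass switch): 1 − (1 − 0.79000)(1 − 0.73500) = 0.94435
Series ([0.99459] and [0.94435]): 0.99459 × 0.94435 = 0.93924
Series (DC bus capacitor and control card): 0.81500 × 0.97200 = 0.79218
Parallel ([0.93924] and [0.79218]): 1 − (1 − 0.93924)(1 − 0.79218) = 0.987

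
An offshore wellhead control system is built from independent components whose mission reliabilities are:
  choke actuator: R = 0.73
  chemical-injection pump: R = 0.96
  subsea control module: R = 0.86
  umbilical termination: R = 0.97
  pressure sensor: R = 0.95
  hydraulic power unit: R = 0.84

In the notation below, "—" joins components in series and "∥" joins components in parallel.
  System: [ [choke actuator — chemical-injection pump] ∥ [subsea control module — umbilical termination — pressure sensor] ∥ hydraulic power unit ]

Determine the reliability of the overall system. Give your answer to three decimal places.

Series (choke actuator and chemical-injection pump): 0.73000 × 0.96000 = 0.70080
Series (subsea control module, umbilical termination, and pressure sensor): 0.86000 × 0.97000 × 0.95000 = 0.79249
Parallel ([0.70080], [0.79249], and hydraulic power unit): 1 − (1 − 0.70080)(1 − 0.79249)(1 − 0.84000) = 0.990

0.990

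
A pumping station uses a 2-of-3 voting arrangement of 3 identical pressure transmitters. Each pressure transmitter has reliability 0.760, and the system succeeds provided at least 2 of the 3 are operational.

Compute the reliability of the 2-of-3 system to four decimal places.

R = Σ_{i=2}^{3} C(3,i) p^i (1−p)^{3−i} with p = 0.760
C(3,2)·0.760^2·0.240^1 = 0.415872
C(3,3)·0.760^3·0.240^0 = 0.438976
Sum = 0.8548

0.8548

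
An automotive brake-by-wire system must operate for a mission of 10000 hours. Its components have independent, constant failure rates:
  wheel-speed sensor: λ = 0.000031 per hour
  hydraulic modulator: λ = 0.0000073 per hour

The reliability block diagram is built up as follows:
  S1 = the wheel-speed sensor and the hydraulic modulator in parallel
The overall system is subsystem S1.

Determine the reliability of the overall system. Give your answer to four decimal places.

R(wheel-speed sensor) = exp(−0.000031 × 10000) = 0.733447
R(hydraulic modulator) = exp(−0.0000073 × 10000) = 0.929601
Parallel (wheel-speed sensor and hydraulic modulator): 1 − (1 − 0.733447)(1 − 0.929601) = 0.9812

0.9812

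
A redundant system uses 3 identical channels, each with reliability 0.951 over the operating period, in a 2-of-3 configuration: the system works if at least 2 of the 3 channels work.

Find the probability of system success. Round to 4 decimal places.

0.9930

R = Σ_{i=2}^{3} C(3,i) p^i (1−p)^{3−i} with p = 0.951
C(3,2)·0.951^2·0.049^1 = 0.132947
C(3,3)·0.951^3·0.049^0 = 0.860085
Sum = 0.9930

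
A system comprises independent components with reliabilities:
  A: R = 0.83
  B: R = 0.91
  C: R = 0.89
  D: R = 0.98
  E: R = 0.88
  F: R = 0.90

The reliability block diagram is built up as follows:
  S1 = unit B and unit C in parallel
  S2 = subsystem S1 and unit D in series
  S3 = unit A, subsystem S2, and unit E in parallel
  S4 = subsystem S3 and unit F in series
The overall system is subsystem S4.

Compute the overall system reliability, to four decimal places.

Parallel (B and C): 1 − (1 − 0.910000)(1 − 0.890000) = 0.990100
Series ([0.990100] and D): 0.990100 × 0.980000 = 0.970298
Parallel (A, [0.970298], and E): 1 − (1 − 0.830000)(1 − 0.970298)(1 − 0.880000) = 0.999394
Series ([0.999394] and F): 0.999394 × 0.900000 = 0.8995

0.8995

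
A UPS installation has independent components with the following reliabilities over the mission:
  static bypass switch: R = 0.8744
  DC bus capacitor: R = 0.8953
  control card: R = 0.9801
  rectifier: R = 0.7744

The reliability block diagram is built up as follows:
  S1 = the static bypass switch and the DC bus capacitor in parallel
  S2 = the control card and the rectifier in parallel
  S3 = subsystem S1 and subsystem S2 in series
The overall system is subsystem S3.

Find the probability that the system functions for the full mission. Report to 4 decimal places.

0.9824

Parallel (static bypass switch and DC bus capacitor): 1 − (1 − 0.874400)(1 − 0.895300) = 0.986850
Parallel (control card and rectifier): 1 − (1 − 0.980100)(1 − 0.774400) = 0.995511
Series ([0.986850] and [0.995511]): 0.986850 × 0.995511 = 0.9824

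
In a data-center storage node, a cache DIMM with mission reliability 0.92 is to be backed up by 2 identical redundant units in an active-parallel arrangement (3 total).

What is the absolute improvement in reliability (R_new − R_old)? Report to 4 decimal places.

0.0795

R_before = 0.92
R_after = 1 − (1 − 0.92)^3 = 0.9995
ΔR = 0.9995 − 0.92 = 0.0795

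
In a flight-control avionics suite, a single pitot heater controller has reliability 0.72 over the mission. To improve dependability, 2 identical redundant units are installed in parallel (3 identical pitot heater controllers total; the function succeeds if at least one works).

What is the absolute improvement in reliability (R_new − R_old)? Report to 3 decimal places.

0.258

R_before = 0.72
R_after = 1 − (1 − 0.72)^3 = 0.978
ΔR = 0.978 − 0.72 = 0.258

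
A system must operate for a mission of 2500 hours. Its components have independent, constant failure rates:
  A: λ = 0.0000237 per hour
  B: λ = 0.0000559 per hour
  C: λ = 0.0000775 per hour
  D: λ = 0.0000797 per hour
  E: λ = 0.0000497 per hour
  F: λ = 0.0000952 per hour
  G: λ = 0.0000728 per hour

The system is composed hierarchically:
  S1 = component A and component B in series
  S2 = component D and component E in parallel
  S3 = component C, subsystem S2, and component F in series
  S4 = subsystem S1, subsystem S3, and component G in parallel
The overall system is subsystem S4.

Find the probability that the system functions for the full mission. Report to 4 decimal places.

R(A) = exp(−0.0000237 × 2500) = 0.942471
R(B) = exp(−0.0000559 × 2500) = 0.869576
R(C) = exp(−0.0000775 × 2500) = 0.823864
R(D) = exp(−0.0000797 × 2500) = 0.819345
R(E) = exp(−0.0000497 × 2500) = 0.883159
R(F) = exp(−0.0000952 × 2500) = 0.788203
R(G) = exp(−0.0000728 × 2500) = 0.833601
Series (A and B): 0.942471 × 0.869576 = 0.819550
Parallel (D and E): 1 − (1 − 0.819345)(1 − 0.883159) = 0.978892
Series (C, [0.978892], and F): 0.823864 × 0.978892 × 0.788203 = 0.635665
Parallel ([0.819550], [0.635665], and G): 1 − (1 − 0.819550)(1 − 0.635665)(1 − 0.833601) = 0.9891

0.9891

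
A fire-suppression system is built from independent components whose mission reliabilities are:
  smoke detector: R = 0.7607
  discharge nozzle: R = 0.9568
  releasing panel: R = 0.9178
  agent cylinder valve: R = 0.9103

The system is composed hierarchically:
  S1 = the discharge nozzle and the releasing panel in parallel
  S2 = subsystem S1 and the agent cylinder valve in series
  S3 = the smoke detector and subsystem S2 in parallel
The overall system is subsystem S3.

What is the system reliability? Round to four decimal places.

0.9778

Parallel (discharge nozzle and releasing panel): 1 − (1 − 0.956800)(1 − 0.917800) = 0.996449
Series ([0.996449] and agent cylinder valve): 0.996449 × 0.910300 = 0.907068
Parallel (smoke detector and [0.907068]): 1 − (1 − 0.760700)(1 − 0.907068) = 0.9778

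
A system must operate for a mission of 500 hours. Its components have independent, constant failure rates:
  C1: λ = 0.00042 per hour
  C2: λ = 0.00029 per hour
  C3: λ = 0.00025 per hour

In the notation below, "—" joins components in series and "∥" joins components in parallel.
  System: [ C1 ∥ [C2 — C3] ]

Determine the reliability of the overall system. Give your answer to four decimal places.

R(C1) = exp(−0.00042 × 500) = 0.810584
R(C2) = exp(−0.00029 × 500) = 0.865022
R(C3) = exp(−0.00025 × 500) = 0.882497
Series (C2 and C3): 0.865022 × 0.882497 = 0.763379
Parallel (C1 and [0.763379]): 1 − (1 − 0.810584)(1 − 0.763379) = 0.9552

0.9552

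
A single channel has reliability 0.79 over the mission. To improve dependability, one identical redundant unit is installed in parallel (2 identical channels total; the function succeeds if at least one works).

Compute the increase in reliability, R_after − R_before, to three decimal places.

0.166

R_before = 0.79
R_after = 1 − (1 − 0.79)^2 = 0.956
ΔR = 0.956 − 0.79 = 0.166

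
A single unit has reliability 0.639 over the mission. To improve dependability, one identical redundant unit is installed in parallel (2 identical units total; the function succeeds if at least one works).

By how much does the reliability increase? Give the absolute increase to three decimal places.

R_before = 0.639
R_after = 1 − (1 − 0.639)^2 = 0.870
ΔR = 0.870 − 0.639 = 0.231

0.231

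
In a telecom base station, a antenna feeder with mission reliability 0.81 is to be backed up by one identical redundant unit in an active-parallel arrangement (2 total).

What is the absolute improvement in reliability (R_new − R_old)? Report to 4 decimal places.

R_before = 0.81
R_after = 1 − (1 − 0.81)^2 = 0.9639
ΔR = 0.9639 − 0.81 = 0.1539

0.1539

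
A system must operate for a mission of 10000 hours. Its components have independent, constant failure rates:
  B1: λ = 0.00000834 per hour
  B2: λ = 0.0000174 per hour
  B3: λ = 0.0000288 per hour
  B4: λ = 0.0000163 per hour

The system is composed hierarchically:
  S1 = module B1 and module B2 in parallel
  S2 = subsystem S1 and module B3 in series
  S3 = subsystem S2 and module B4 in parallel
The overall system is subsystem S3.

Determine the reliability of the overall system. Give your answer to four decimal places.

0.9609

R(B1) = exp(−0.00000834 × 10000) = 0.919983
R(B2) = exp(−0.0000174 × 10000) = 0.840297
R(B3) = exp(−0.0000288 × 10000) = 0.749762
R(B4) = exp(−0.0000163 × 10000) = 0.849591
Parallel (B1 and B2): 1 − (1 − 0.919983)(1 − 0.840297) = 0.987221
Series ([0.987221] and B3): 0.987221 × 0.749762 = 0.740181
Parallel ([0.740181] and B4): 1 − (1 − 0.740181)(1 − 0.849591) = 0.9609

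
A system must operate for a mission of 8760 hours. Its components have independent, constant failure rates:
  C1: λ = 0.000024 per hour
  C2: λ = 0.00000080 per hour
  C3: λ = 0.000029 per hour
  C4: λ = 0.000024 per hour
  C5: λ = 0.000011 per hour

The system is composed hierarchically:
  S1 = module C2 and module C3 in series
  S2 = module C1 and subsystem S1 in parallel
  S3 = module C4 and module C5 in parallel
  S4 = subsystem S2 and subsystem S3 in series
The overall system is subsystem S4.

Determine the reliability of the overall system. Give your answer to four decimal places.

0.9398

R(C1) = exp(−0.000024 × 8760) = 0.810390
R(C2) = exp(−0.00000080 × 8760) = 0.993016
R(C3) = exp(−0.000029 × 8760) = 0.775661
R(C4) = exp(−0.000024 × 8760) = 0.810390
R(C5) = exp(−0.000011 × 8760) = 0.908137
Series (C2 and C3): 0.993016 × 0.775661 = 0.770244
Parallel (C1 and [0.770244]): 1 − (1 − 0.810390)(1 − 0.770244) = 0.956436
Parallel (C4 and C5): 1 − (1 − 0.810390)(1 − 0.908137) = 0.982582
Series ([0.956436] and [0.982582]): 0.956436 × 0.982582 = 0.9398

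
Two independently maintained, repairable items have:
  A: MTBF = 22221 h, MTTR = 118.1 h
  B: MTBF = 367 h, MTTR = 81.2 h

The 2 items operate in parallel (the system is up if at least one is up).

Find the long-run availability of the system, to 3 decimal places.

0.999

A(A) = MTBF/(MTBF+MTTR) = 22221/(22221+118.1) = 0.994713
A(B) = MTBF/(MTBF+MTTR) = 367/(367+81.2) = 0.818831
Parallel availability: 1 − (1 − 0.994713)(1 − 0.818831) = 0.999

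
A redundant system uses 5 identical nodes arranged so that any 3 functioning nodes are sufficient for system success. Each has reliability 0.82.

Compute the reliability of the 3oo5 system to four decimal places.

R = Σ_{i=3}^{5} C(5,i) p^i (1−p)^{5−i} with p = 0.82
C(5,3)·0.82^3·0.18^2 = 0.178643
C(5,4)·0.82^4·0.18^1 = 0.406910
C(5,5)·0.82^5·0.18^0 = 0.370740
Sum = 0.9563

0.9563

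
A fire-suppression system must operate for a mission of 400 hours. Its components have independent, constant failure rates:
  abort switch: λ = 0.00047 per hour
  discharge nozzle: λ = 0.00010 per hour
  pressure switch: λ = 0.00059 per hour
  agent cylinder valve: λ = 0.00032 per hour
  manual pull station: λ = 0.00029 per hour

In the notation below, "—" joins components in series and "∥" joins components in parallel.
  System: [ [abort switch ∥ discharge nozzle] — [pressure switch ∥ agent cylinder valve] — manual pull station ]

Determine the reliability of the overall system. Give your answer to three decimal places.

0.862

R(abort switch) = exp(−0.00047 × 400) = 0.82861
R(discharge nozzle) = exp(−0.00010 × 400) = 0.96079
R(pressure switch) = exp(−0.00059 × 400) = 0.78978
R(agent cylinder valve) = exp(−0.00032 × 400) = 0.87985
R(manual pull station) = exp(−0.00029 × 400) = 0.89048
Parallel (abort switch and discharge nozzle): 1 − (1 − 0.82861)(1 − 0.96079) = 0.99328
Parallel (pressure switch and agent cylinder valve): 1 − (1 − 0.78978)(1 − 0.87985) = 0.97474
Series ([0.99328], [0.97474], and manual pull station): 0.99328 × 0.97474 × 0.89048 = 0.862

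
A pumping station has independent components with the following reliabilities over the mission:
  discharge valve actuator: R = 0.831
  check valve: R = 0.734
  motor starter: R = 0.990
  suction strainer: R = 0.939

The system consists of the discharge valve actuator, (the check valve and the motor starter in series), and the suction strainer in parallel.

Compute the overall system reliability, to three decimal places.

Series (check valve and motor starter): 0.73400 × 0.99000 = 0.72666
Parallel (discharge valve actuator, [0.72666], and suction strainer): 1 − (1 − 0.83100)(1 − 0.72666)(1 − 0.93900) = 0.997

0.997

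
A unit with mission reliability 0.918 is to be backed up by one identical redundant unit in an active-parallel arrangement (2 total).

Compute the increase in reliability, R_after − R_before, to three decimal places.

R_before = 0.918
R_after = 1 − (1 − 0.918)^2 = 0.993
ΔR = 0.993 − 0.918 = 0.075

0.075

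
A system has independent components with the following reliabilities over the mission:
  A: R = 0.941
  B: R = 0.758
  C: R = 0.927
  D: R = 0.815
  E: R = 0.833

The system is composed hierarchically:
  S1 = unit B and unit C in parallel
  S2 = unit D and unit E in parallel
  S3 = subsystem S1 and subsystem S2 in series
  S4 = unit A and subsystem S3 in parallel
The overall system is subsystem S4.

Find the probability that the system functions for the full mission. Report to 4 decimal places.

0.9972

Parallel (B and C): 1 − (1 − 0.758000)(1 − 0.927000) = 0.982334
Parallel (D and E): 1 − (1 − 0.815000)(1 − 0.833000) = 0.969105
Series ([0.982334] and [0.969105]): 0.982334 × 0.969105 = 0.951985
Parallel (A and [0.951985]): 1 − (1 − 0.941000)(1 − 0.951985) = 0.9972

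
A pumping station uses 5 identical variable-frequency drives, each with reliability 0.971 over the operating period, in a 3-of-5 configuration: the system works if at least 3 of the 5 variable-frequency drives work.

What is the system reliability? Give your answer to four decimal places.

0.9998

R = Σ_{i=3}^{5} C(5,i) p^i (1−p)^{5−i} with p = 0.971
C(5,3)·0.971^3·0.029^2 = 0.007699
C(5,4)·0.971^4·0.029^1 = 0.128898
C(5,5)·0.971^5·0.029^0 = 0.863170
Sum = 0.9998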